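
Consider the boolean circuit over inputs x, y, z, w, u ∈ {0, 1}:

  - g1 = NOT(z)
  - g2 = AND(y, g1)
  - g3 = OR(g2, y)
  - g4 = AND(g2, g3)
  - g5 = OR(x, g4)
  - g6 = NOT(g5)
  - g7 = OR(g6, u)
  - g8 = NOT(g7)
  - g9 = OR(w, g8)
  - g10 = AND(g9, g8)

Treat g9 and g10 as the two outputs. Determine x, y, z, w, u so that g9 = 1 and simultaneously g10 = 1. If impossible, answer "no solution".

Check with x=1 y=1 z=1 w=1 u=0:
g1 = NOT(z) = NOT 1 = 0
g2 = AND(y, g1) = AND(1, 0) = 0
g3 = OR(g2, y) = OR(0, 1) = 1
g4 = AND(g2, g3) = AND(0, 1) = 0
g5 = OR(x, g4) = OR(1, 0) = 1
g6 = NOT(g5) = NOT 1 = 0
g7 = OR(g6, u) = OR(0, 0) = 0
g8 = NOT(g7) = NOT 0 = 1
g9 = OR(w, g8) = OR(1, 1) = 1
g10 = AND(g9, g8) = AND(1, 1) = 1
So g9 = 1 and g10 = 1.

x=1 y=1 z=1 w=1 u=0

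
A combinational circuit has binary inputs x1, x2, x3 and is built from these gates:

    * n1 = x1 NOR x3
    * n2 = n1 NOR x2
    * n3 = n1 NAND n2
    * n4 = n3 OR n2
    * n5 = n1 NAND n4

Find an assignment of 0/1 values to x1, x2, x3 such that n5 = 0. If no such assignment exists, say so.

Check with x1=0, x2=1, x3=0:
n1 = x1 NOR x3 = 0 NOR 0 = 1
n2 = n1 NOR x2 = 1 NOR 1 = 0
n3 = n1 NAND n2 = 1 NAND 0 = 1
n4 = n3 OR n2 = 1 OR 0 = 1
n5 = n1 NAND n4 = 1 NAND 1 = 0
So n5 = 0 as required.

x1=0, x2=1, x3=0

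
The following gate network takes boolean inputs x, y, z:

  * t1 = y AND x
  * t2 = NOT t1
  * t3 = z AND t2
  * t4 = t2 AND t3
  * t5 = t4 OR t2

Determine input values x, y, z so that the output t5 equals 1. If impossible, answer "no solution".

x=0, y=0, z=1

Check with x=0, y=0, z=1:
t1 = y AND x = 0 AND 0 = 0
t2 = NOT t1 = NOT 0 = 1
t3 = z AND t2 = 1 AND 1 = 1
t4 = t2 AND t3 = 1 AND 1 = 1
t5 = t4 OR t2 = 1 OR 1 = 1
So t5 = 1 as required.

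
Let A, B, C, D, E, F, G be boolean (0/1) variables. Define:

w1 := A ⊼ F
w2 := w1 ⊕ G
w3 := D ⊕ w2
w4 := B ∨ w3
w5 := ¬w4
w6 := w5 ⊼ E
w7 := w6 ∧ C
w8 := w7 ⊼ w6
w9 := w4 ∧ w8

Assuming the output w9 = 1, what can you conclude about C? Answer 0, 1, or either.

w9 = w4 ∧ w8 must be 1, so both w4 = 1 and w8 = 1.
Every assignment with w9 = 1 has C = 0; there are 48 such assignment(s).

0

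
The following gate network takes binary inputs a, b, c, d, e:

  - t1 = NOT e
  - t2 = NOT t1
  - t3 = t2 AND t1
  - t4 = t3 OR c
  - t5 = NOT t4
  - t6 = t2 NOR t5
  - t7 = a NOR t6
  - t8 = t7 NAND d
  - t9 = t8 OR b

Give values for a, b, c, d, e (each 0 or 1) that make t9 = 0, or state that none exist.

a=0, b=0, c=1, d=1, e=1

Check with a=0, b=0, c=1, d=1, e=1:
t1 = NOT e = NOT 1 = 0
t2 = NOT t1 = NOT 0 = 1
t3 = t2 AND t1 = 1 AND 0 = 0
t4 = t3 OR c = 0 OR 1 = 1
t5 = NOT t4 = NOT 1 = 0
t6 = t2 NOR t5 = 1 NOR 0 = 0
t7 = a NOR t6 = 0 NOR 0 = 1
t8 = t7 NAND d = 1 NAND 1 = 0
t9 = t8 OR b = 0 OR 0 = 0
So t9 = 0 as required.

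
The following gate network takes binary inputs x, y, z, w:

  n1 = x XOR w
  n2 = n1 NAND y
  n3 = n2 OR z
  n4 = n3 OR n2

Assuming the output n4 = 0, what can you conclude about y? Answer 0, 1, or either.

1

n4 = n3 OR n2 must be 0, so both n3 = 0 and n2 = 0.
Every assignment with n4 = 0 has y = 1; there are 2 such assignment(s).
  x=0, y=1, z=0, w=1
  x=1, y=1, z=0, w=0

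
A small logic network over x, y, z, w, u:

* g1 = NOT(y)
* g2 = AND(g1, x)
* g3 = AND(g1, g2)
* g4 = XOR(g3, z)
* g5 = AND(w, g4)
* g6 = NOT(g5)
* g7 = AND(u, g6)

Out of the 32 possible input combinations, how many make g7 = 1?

12

g7 = AND(u, g6) must be 1, so both u = 1 and g6 = 1.
Enumerating the 32 input combinations, 12 give g7 = 1 and 20 give g7 = 0.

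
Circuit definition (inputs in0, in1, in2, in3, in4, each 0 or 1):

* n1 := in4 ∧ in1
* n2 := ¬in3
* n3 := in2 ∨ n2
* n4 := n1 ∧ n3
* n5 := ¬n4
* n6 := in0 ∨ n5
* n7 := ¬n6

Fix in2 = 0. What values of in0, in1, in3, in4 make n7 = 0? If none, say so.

in0=1, in1=1, in3=0, in4=1

n7 = ¬n6 must be 0, so n6 = 1.
Check with in2 = 0 and in0=1, in1=1, in3=0, in4=1:
n1 = in4 ∧ in1 = 1 ∧ 1 = 1
n2 = ¬in3 = ¬0 = 1
n3 = in2 ∨ n2 = 0 ∨ 1 = 1
n4 = n1 ∧ n3 = 1 ∧ 1 = 1
n5 = ¬n4 = ¬1 = 0
n6 = in0 ∨ n5 = 1 ∨ 0 = 1
n7 = ¬n6 = ¬1 = 0
So n7 = 0.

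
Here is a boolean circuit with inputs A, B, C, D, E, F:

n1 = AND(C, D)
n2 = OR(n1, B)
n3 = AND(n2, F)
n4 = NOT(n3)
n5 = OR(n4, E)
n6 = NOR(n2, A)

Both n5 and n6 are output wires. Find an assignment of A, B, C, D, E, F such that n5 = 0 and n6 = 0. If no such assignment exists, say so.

A=0 B=1 C=0 D=1 E=0 F=1

Check with A=0 B=1 C=0 D=1 E=0 F=1:
n1 = AND(C, D) = AND(0, 1) = 0
n2 = OR(n1, B) = OR(0, 1) = 1
n3 = AND(n2, F) = AND(1, 1) = 1
n4 = NOT(n3) = NOT 1 = 0
n5 = OR(n4, E) = OR(0, 0) = 0
n6 = NOR(n2, A) = NOR(1, 0) = 0
So n5 = 0 and n6 = 0.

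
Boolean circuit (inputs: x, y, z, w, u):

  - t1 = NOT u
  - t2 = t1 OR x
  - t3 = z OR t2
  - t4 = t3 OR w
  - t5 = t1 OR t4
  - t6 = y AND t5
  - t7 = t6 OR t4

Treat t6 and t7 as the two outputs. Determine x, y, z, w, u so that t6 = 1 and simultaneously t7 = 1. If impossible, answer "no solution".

x=0, y=1, z=0, w=1, u=1

Check with x=0, y=1, z=0, w=1, u=1:
t1 = NOT u = NOT 1 = 0
t2 = t1 OR x = 0 OR 0 = 0
t3 = z OR t2 = 0 OR 0 = 0
t4 = t3 OR w = 0 OR 1 = 1
t5 = t1 OR t4 = 0 OR 1 = 1
t6 = y AND t5 = 1 AND 1 = 1
t7 = t6 OR t4 = 1 OR 1 = 1
So t6 = 1 and t7 = 1.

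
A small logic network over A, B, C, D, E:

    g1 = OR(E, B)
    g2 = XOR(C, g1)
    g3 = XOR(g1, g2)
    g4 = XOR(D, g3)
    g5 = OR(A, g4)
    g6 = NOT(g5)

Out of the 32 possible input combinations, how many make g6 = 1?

8

g6 = NOT(g5) must be 1, so g5 = 0.
Enumerating the 32 input combinations, 8 give g6 = 1 and 24 give g6 = 0.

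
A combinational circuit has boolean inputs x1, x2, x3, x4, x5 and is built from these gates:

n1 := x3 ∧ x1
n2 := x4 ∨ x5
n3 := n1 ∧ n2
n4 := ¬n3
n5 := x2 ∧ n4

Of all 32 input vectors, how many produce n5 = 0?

19

n5 = x2 ∧ n4 must be 0, so at least one of x2, n4 is 0.
Enumerating the 32 input combinations, 19 give n5 = 0 and 13 give n5 = 1.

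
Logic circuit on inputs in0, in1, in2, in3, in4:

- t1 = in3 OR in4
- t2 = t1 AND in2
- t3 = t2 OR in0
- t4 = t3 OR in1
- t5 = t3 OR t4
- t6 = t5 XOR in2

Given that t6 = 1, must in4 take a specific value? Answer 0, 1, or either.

Both values of in4 occur among assignments with t6 = 1:
  in4=0: in0=0, in1=0, in2=1, in3=0, in4=0
  in4=1: in0=0, in1=1, in2=0, in3=0, in4=1

either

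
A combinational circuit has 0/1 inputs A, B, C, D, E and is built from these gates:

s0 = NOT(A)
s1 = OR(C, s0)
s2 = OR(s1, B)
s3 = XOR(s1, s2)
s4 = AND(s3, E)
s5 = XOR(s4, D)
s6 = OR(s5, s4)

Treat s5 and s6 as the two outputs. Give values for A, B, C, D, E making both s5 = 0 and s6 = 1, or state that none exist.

Check with A=1, B=1, C=0, D=1, E=1:
s0 = NOT(A) = NOT 1 = 0
s1 = OR(C, s0) = OR(0, 0) = 0
s2 = OR(s1, B) = OR(0, 1) = 1
s3 = XOR(s1, s2) = XOR(0, 1) = 1
s4 = AND(s3, E) = AND(1, 1) = 1
s5 = XOR(s4, D) = XOR(1, 1) = 0
s6 = OR(s5, s4) = OR(0, 1) = 1
So s5 = 0 and s6 = 1.

A=1, B=1, C=0, D=1, E=1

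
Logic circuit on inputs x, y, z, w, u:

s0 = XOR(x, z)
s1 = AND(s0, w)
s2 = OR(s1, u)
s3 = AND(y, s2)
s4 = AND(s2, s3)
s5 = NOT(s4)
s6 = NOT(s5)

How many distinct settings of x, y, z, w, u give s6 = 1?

s6 = NOT(s5) must be 1, so s5 = 0.
Enumerating the 32 input combinations, 10 give s6 = 1 and 22 give s6 = 0.

10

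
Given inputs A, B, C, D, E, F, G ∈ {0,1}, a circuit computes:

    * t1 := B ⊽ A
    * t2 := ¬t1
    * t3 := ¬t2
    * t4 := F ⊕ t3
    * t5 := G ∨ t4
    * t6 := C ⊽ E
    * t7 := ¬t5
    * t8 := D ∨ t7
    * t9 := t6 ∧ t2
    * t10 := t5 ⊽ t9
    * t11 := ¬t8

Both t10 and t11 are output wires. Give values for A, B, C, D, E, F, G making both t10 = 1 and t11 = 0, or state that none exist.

A=0, B=1, C=0, D=0, E=1, F=0, G=0

Check with A=0, B=1, C=0, D=0, E=1, F=0, G=0:
t1 = B ⊽ A = 1 ⊽ 0 = 0
t2 = ¬t1 = ¬0 = 1
t3 = ¬t2 = ¬1 = 0
t4 = F ⊕ t3 = 0 ⊕ 0 = 0
t5 = G ∨ t4 = 0 ∨ 0 = 0
t6 = C ⊽ E = 0 ⊽ 1 = 0
t7 = ¬t5 = ¬0 = 1
t8 = D ∨ t7 = 0 ∨ 1 = 1
t9 = t6 ∧ t2 = 0 ∧ 1 = 0
t10 = t5 ⊽ t9 = 0 ⊽ 0 = 1
t11 = ¬t8 = ¬1 = 0
So t10 = 1 and t11 = 0.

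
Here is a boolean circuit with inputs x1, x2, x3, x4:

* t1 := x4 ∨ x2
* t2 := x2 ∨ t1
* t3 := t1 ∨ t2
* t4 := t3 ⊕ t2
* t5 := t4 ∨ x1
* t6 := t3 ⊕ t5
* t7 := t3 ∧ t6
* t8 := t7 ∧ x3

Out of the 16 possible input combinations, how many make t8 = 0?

13

t8 = t7 ∧ x3 must be 0, so at least one of t7, x3 is 0.
Enumerating the 16 input combinations, 13 give t8 = 0 and 3 give t8 = 1.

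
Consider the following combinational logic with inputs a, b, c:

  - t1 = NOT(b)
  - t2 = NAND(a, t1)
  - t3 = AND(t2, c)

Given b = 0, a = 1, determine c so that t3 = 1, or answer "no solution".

no solution exists

With b = 0, a = 1 fixed, none of the 2 settings of c give t3 = 1.
For example, with c=1:
t1 = NOT(b) = NOT 0 = 1
t2 = NAND(a, t1) = NAND(1, 1) = 0
t3 = AND(t2, c) = AND(0, 1) = 0
giving t3 = 0 ≠ 1.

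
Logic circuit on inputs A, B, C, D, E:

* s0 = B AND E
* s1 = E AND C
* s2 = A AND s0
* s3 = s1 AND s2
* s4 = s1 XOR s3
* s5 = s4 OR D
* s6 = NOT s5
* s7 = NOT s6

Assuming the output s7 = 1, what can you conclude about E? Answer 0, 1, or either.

Both values of E occur among assignments with s7 = 1:
  E=0: A=0, B=0, C=0, D=1, E=0
  E=1: A=0, B=0, C=0, D=1, E=1

either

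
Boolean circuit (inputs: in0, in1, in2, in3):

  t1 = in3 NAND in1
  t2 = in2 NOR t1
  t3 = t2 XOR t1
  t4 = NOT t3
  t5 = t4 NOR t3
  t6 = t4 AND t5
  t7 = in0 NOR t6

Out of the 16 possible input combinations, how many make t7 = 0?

8

t7 = in0 NOR t6 must be 0, so at least one of in0, t6 is 1.
Enumerating the 16 input combinations, 8 give t7 = 0 and 8 give t7 = 1.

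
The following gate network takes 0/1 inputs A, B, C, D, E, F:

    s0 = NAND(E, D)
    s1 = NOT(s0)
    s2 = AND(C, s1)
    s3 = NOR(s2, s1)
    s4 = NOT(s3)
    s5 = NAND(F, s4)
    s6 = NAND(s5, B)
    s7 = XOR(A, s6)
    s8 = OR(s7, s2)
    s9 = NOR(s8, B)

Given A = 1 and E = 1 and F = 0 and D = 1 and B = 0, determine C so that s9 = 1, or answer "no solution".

C=0

s9 = NOR(s8, B) must be 1, so both s8 = 0 and B = 0.
Check with A = 1 and E = 1 and F = 0 and D = 1 and B = 0 and C=0:
s0 = NAND(E, D) = NAND(1, 1) = 0
s1 = NOT(s0) = NOT 0 = 1
s2 = AND(C, s1) = AND(0, 1) = 0
s3 = NOR(s2, s1) = NOR(0, 1) = 0
s4 = NOT(s3) = NOT 0 = 1
s5 = NAND(F, s4) = NAND(0, 1) = 1
s6 = NAND(s5, B) = NAND(1, 0) = 1
s7 = XOR(A, s6) = XOR(1, 1) = 0
s8 = OR(s7, s2) = OR(0, 0) = 0
s9 = NOR(s8, B) = NOR(0, 0) = 1
So s9 = 1.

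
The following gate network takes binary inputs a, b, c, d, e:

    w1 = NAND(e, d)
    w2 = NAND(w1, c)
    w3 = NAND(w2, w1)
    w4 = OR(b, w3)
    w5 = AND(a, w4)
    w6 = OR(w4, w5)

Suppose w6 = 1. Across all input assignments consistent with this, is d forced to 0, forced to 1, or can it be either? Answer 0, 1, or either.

Both values of d occur among assignments with w6 = 1:
  d=0: a=0, b=0, c=1, d=0, e=0
  d=1: a=0, b=0, c=0, d=1, e=1

either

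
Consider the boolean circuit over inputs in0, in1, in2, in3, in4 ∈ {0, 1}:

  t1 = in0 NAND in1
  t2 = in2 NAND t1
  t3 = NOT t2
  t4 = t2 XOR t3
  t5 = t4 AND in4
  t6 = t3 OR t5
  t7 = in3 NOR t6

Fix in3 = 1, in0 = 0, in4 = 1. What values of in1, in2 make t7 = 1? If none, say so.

With in3 = 1, in0 = 0, in4 = 1 fixed, none of the 4 settings of in1, in2 give t7 = 1.
For example, with in1=1, in2=1:
t1 = in0 NAND in1 = 0 NAND 1 = 1
t2 = in2 NAND t1 = 1 NAND 1 = 0
t3 = NOT t2 = NOT 0 = 1
t4 = t2 XOR t3 = 0 XOR 1 = 1
t5 = t4 AND in4 = 1 AND 1 = 1
t6 = t3 OR t5 = 1 OR 1 = 1
t7 = in3 NOR t6 = 1 NOR 1 = 0
giving t7 = 0 ≠ 1.

no solution exists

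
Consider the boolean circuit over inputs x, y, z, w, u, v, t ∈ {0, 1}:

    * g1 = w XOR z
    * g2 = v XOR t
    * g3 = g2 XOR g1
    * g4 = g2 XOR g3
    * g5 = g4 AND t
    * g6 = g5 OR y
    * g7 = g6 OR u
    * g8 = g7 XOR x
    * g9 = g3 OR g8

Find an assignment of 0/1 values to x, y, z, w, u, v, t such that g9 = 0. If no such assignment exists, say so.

g9 = g3 OR g8 must be 0, so both g3 = 0 and g8 = 0.
g3 = g2 XOR g1 must be 0, so g2 and g1 are equal.
g8 = g7 XOR x must be 0, so g7 and x are equal.
Check with x=1, y=0, z=0, w=0, u=1, v=1, t=1:
g1 = w XOR z = 0 XOR 0 = 0
g2 = v XOR t = 1 XOR 1 = 0
g3 = g2 XOR g1 = 0 XOR 0 = 0
g4 = g2 XOR g3 = 0 XOR 0 = 0
g5 = g4 AND t = 0 AND 1 = 0
g6 = g5 OR y = 0 OR 0 = 0
g7 = g6 OR u = 0 OR 1 = 1
g8 = g7 XOR x = 1 XOR 1 = 0
g9 = g3 OR g8 = 0 OR 0 = 0
So g9 = 0 as required.

x=1, y=0, z=0, w=0, u=1, v=1, t=1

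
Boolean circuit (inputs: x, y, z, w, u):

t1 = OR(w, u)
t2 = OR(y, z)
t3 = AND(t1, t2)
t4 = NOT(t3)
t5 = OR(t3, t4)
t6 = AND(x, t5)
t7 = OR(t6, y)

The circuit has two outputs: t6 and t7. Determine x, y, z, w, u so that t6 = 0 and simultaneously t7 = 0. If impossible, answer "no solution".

x=0 y=0 z=0 w=0 u=1

Check with x=0 y=0 z=0 w=0 u=1:
t1 = OR(w, u) = OR(0, 1) = 1
t2 = OR(y, z) = OR(0, 0) = 0
t3 = AND(t1, t2) = AND(1, 0) = 0
t4 = NOT(t3) = NOT 0 = 1
t5 = OR(t3, t4) = OR(0, 1) = 1
t6 = AND(x, t5) = AND(0, 1) = 0
t7 = OR(t6, y) = OR(0, 0) = 0
So t6 = 0 and t7 = 0.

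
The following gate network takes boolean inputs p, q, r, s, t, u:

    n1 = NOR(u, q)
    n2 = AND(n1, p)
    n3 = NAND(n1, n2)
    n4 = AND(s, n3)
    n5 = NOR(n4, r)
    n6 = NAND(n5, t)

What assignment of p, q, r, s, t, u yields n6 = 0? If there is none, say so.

n6 = NAND(n5, t) must be 0, so both n5 = 1 and t = 1.
n5 = NOR(n4, r) must be 1, so both n4 = 0 and r = 0.
Check with p=0, q=1, r=0, s=0, t=1, u=0:
n1 = NOR(u, q) = NOR(0, 1) = 0
n2 = AND(n1, p) = AND(0, 0) = 0
n3 = NAND(n1, n2) = NAND(0, 0) = 1
n4 = AND(s, n3) = AND(0, 1) = 0
n5 = NOR(n4, r) = NOR(0, 0) = 1
n6 = NAND(n5, t) = NAND(1, 1) = 0
So n6 = 0 as required.

p=0, q=1, r=0, s=0, t=1, u=0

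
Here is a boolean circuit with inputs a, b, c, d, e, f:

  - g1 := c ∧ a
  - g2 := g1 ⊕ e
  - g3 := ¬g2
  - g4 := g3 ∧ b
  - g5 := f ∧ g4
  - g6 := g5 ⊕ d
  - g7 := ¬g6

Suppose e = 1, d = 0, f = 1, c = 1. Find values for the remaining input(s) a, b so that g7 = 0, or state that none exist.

g7 = ¬g6 must be 0, so g6 = 1.
Check with e = 1, d = 0, f = 1, c = 1 and a=1, b=1:
g1 = c ∧ a = 1 ∧ 1 = 1
g2 = g1 ⊕ e = 1 ⊕ 1 = 0
g3 = ¬g2 = ¬0 = 1
g4 = g3 ∧ b = 1 ∧ 1 = 1
g5 = f ∧ g4 = 1 ∧ 1 = 1
g6 = g5 ⊕ d = 1 ⊕ 0 = 1
g7 = ¬g6 = ¬1 = 0
So g7 = 0.

a=1, b=1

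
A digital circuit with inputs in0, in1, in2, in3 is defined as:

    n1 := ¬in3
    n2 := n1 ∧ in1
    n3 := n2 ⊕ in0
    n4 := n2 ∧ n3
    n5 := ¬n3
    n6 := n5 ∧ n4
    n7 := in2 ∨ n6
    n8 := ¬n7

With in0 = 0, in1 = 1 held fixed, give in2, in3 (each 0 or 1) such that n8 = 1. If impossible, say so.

in2=0, in3=0

Check with in0 = 0, in1 = 1 and in2=0, in3=0:
n1 = ¬in3 = ¬0 = 1
n2 = n1 ∧ in1 = 1 ∧ 1 = 1
n3 = n2 ⊕ in0 = 1 ⊕ 0 = 1
n4 = n2 ∧ n3 = 1 ∧ 1 = 1
n5 = ¬n3 = ¬1 = 0
n6 = n5 ∧ n4 = 0 ∧ 1 = 0
n7 = in2 ∨ n6 = 0 ∨ 0 = 0
n8 = ¬n7 = ¬0 = 1
So n8 = 1.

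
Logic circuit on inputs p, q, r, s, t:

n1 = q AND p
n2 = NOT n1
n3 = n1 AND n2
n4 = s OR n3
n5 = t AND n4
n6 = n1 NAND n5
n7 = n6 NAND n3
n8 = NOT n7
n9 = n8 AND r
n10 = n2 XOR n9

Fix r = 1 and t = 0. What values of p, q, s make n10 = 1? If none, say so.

p=0, q=1, s=1

Check with r = 1 and t = 0 and p=0, q=1, s=1:
n1 = q AND p = 1 AND 0 = 0
n2 = NOT n1 = NOT 0 = 1
n3 = n1 AND n2 = 0 AND 1 = 0
n4 = s OR n3 = 1 OR 0 = 1
n5 = t AND n4 = 0 AND 1 = 0
n6 = n1 NAND n5 = 0 NAND 0 = 1
n7 = n6 NAND n3 = 1 NAND 0 = 1
n8 = NOT n7 = NOT 1 = 0
n9 = n8 AND r = 0 AND 1 = 0
n10 = n2 XOR n9 = 1 XOR 0 = 1
So n10 = 1.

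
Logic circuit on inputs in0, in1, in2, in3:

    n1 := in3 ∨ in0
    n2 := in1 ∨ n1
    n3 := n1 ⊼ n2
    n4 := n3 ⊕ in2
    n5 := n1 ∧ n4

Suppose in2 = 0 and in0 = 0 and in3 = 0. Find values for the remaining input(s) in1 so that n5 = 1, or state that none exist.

no solution exists

With in2 = 0 and in0 = 0 and in3 = 0 fixed, none of the 2 settings of in1 give n5 = 1.
For example, with in1=0:
n1 = in3 ∨ in0 = 0 ∨ 0 = 0
n2 = in1 ∨ n1 = 0 ∨ 0 = 0
n3 = n1 ⊼ n2 = 0 ⊼ 0 = 1
n4 = n3 ⊕ in2 = 1 ⊕ 0 = 1
n5 = n1 ∧ n4 = 0 ∧ 1 = 0
giving n5 = 0 ≠ 1.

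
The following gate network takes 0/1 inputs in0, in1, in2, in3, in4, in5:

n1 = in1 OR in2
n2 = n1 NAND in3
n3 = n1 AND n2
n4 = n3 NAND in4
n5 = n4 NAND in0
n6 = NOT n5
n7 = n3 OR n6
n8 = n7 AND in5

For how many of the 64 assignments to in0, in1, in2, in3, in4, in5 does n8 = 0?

n8 = n7 AND in5 must be 0, so at least one of n7, in5 is 0.
Enumerating the 64 input combinations, 42 give n8 = 0 and 22 give n8 = 1.

42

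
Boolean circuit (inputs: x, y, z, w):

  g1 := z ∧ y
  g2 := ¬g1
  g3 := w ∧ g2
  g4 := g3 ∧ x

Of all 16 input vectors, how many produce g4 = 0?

13

g4 = g3 ∧ x must be 0, so at least one of g3, x is 0.
Enumerating the 16 input combinations, 13 give g4 = 0 and 3 give g4 = 1.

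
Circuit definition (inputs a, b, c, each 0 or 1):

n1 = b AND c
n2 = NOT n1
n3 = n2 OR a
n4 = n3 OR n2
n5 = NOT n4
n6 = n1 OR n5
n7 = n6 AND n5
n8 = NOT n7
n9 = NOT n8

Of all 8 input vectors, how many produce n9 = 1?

n9 = NOT n8 must be 1, so n8 = 0.
n8 = NOT n7 must be 0, so n7 = 1.
Enumerating the 8 input combinations, 1 give n9 = 1 and 7 give n9 = 0.

1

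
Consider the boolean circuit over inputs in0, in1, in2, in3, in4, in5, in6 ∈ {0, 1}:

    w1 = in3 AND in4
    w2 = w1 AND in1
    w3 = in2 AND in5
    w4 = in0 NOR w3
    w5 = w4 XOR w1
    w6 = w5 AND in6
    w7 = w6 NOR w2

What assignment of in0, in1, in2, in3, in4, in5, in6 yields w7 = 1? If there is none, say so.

w7 = w6 NOR w2 must be 1, so both w6 = 0 and w2 = 0.
Check with in0=0, in1=0, in2=1, in3=1, in4=1, in5=0, in6=1:
w1 = in3 AND in4 = 1 AND 1 = 1
w2 = w1 AND in1 = 1 AND 0 = 0
w3 = in2 AND in5 = 1 AND 0 = 0
w4 = in0 NOR w3 = 0 NOR 0 = 1
w5 = w4 XOR w1 = 1 XOR 1 = 0
w6 = w5 AND in6 = 0 AND 1 = 0
w7 = w6 NOR w2 = 0 NOR 0 = 1
So w7 = 1 as required.

in0=0, in1=0, in2=1, in3=1, in4=1, in5=0, in6=1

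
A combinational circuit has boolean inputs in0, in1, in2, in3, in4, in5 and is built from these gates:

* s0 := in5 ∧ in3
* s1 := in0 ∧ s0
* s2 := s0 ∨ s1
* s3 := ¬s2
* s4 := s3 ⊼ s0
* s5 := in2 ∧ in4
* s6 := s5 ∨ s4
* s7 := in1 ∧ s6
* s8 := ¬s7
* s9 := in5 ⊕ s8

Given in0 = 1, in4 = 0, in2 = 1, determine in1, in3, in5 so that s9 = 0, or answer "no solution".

Check with in0 = 1, in4 = 0, in2 = 1 and in1=1, in3=1, in5=0:
s0 = in5 ∧ in3 = 0 ∧ 1 = 0
s1 = in0 ∧ s0 = 1 ∧ 0 = 0
s2 = s0 ∨ s1 = 0 ∨ 0 = 0
s3 = ¬s2 = ¬0 = 1
s4 = s3 ⊼ s0 = 1 ⊼ 0 = 1
s5 = in2 ∧ in4 = 1 ∧ 0 = 0
s6 = s5 ∨ s4 = 0 ∨ 1 = 1
s7 = in1 ∧ s6 = 1 ∧ 1 = 1
s8 = ¬s7 = ¬1 = 0
s9 = in5 ⊕ s8 = 0 ⊕ 0 = 0
So s9 = 0.

in1=1 in3=1 in5=0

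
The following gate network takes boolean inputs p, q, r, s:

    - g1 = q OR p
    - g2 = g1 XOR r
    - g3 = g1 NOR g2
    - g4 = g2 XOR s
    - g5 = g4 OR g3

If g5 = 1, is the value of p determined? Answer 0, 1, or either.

either

Both values of p occur among assignments with g5 = 1:
  p=0: p=0, q=0, r=0, s=0
  p=1: p=1, q=0, r=0, s=0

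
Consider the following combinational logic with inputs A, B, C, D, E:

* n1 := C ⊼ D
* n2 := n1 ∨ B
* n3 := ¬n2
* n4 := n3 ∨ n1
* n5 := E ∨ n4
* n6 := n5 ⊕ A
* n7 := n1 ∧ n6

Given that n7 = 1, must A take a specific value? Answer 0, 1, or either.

n7 = n1 ∧ n6 must be 1, so both n1 = 1 and n6 = 1.
Every assignment with n7 = 1 has A = 0; there are 12 such assignment(s).

0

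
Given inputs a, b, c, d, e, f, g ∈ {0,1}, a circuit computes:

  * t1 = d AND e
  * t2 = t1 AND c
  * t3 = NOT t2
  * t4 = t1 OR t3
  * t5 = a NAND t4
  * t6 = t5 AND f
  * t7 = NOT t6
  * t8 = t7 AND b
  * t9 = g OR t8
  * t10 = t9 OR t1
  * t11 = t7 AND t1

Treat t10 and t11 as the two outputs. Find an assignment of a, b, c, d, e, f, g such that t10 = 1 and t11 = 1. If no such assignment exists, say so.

Check with a=1 b=1 c=0 d=1 e=1 f=0 g=1:
t1 = d AND e = 1 AND 1 = 1
t2 = t1 AND c = 1 AND 0 = 0
t3 = NOT t2 = NOT 0 = 1
t4 = t1 OR t3 = 1 OR 1 = 1
t5 = a NAND t4 = 1 NAND 1 = 0
t6 = t5 AND f = 0 AND 0 = 0
t7 = NOT t6 = NOT 0 = 1
t8 = t7 AND b = 1 AND 1 = 1
t9 = g OR t8 = 1 OR 1 = 1
t10 = t9 OR t1 = 1 OR 1 = 1
t11 = t7 AND t1 = 1 AND 1 = 1
So t10 = 1 and t11 = 1.

a=1 b=1 c=0 d=1 e=1 f=0 g=1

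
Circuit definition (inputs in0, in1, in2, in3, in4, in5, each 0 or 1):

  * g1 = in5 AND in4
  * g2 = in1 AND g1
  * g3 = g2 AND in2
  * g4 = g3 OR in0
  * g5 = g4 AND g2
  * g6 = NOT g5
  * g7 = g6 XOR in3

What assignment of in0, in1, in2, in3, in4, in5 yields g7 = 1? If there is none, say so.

Check with in0=1, in1=0, in2=1, in3=0, in4=0, in5=0:
g1 = in5 AND in4 = 0 AND 0 = 0
g2 = in1 AND g1 = 0 AND 0 = 0
g3 = g2 AND in2 = 0 AND 1 = 0
g4 = g3 OR in0 = 0 OR 1 = 1
g5 = g4 AND g2 = 1 AND 0 = 0
g6 = NOT g5 = NOT 0 = 1
g7 = g6 XOR in3 = 1 XOR 0 = 1
So g7 = 1 as required.

in0=1, in1=0, in2=1, in3=0, in4=0, in5=0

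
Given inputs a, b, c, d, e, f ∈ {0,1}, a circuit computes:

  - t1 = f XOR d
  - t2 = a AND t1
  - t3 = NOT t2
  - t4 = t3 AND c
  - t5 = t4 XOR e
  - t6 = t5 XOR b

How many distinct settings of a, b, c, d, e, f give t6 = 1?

t6 = t5 XOR b must be 1, so t5 and b differ.
Enumerating the 64 input combinations, 32 give t6 = 1 and 32 give t6 = 0.

32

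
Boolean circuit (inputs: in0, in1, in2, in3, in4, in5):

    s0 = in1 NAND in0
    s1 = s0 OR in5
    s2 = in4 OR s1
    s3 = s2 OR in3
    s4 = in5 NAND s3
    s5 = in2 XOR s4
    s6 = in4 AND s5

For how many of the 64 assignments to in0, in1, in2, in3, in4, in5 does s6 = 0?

s6 = in4 AND s5 must be 0, so at least one of in4, s5 is 0.
Enumerating the 64 input combinations, 48 give s6 = 0 and 16 give s6 = 1.

48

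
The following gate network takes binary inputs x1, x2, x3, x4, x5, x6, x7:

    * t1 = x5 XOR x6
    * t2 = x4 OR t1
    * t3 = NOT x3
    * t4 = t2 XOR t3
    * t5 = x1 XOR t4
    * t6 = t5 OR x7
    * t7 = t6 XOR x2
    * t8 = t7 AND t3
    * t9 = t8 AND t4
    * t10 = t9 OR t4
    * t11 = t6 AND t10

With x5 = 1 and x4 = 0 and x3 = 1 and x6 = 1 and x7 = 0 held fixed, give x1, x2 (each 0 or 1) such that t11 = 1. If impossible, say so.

no solution exists

With x5 = 1 and x4 = 0 and x3 = 1 and x6 = 1 and x7 = 0 fixed, none of the 4 settings of x1, x2 give t11 = 1.
For example, with x1=0, x2=0:
t1 = x5 XOR x6 = 1 XOR 1 = 0
t2 = x4 OR t1 = 0 OR 0 = 0
t3 = NOT x3 = NOT 1 = 0
t4 = t2 XOR t3 = 0 XOR 0 = 0
t5 = x1 XOR t4 = 0 XOR 0 = 0
t6 = t5 OR x7 = 0 OR 0 = 0
t7 = t6 XOR x2 = 0 XOR 0 = 0
t8 = t7 AND t3 = 0 AND 0 = 0
t9 = t8 AND t4 = 0 AND 0 = 0
t10 = t9 OR t4 = 0 OR 0 = 0
t11 = t6 AND t10 = 0 AND 0 = 0
giving t11 = 0 ≠ 1.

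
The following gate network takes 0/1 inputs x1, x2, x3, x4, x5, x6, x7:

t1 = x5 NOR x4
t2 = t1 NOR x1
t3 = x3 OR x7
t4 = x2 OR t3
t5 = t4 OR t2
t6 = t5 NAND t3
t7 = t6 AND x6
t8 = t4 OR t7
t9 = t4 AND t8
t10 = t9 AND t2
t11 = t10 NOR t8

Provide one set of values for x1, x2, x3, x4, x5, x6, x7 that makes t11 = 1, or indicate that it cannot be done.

x1=0, x2=0, x3=0, x4=1, x5=1, x6=0, x7=0

t11 = t10 NOR t8 must be 1, so both t10 = 0 and t8 = 0.
Check with x1=0, x2=0, x3=0, x4=1, x5=1, x6=0, x7=0:
t1 = x5 NOR x4 = 1 NOR 1 = 0
t2 = t1 NOR x1 = 0 NOR 0 = 1
t3 = x3 OR x7 = 0 OR 0 = 0
t4 = x2 OR t3 = 0 OR 0 = 0
t5 = t4 OR t2 = 0 OR 1 = 1
t6 = t5 NAND t3 = 1 NAND 0 = 1
t7 = t6 AND x6 = 1 AND 0 = 0
t8 = t4 OR t7 = 0 OR 0 = 0
t9 = t4 AND t8 = 0 AND 0 = 0
t10 = t9 AND t2 = 0 AND 1 = 0
t11 = t10 NOR t8 = 0 NOR 0 = 1
So t11 = 1 as required.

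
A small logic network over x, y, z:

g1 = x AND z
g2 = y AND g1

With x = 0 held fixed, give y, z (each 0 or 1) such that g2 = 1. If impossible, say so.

no solution exists

With x = 0 fixed, none of the 4 settings of y, z give g2 = 1.
For example, with y=1, z=0:
g1 = x AND z = 0 AND 0 = 0
g2 = y AND g1 = 1 AND 0 = 0
giving g2 = 0 ≠ 1.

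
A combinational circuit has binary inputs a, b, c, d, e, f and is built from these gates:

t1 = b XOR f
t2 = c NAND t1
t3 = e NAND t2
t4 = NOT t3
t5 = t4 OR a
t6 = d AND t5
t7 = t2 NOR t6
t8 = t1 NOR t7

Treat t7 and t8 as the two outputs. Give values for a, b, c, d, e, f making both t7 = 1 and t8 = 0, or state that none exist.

a=0, b=1, c=1, d=1, e=0, f=0

Check with a=0, b=1, c=1, d=1, e=0, f=0:
t1 = b XOR f = 1 XOR 0 = 1
t2 = c NAND t1 = 1 NAND 1 = 0
t3 = e NAND t2 = 0 NAND 0 = 1
t4 = NOT t3 = NOT 1 = 0
t5 = t4 OR a = 0 OR 0 = 0
t6 = d AND t5 = 1 AND 0 = 0
t7 = t2 NOR t6 = 0 NOR 0 = 1
t8 = t1 NOR t7 = 1 NOR 1 = 0
So t7 = 1 and t8 = 0.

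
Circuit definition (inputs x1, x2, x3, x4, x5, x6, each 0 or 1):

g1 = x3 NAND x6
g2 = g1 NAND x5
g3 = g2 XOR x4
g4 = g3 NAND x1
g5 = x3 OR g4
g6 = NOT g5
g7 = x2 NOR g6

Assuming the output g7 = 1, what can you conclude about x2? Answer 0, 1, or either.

g7 = x2 NOR g6 must be 1, so both x2 = 0 and g6 = 0.
g6 = NOT g5 must be 0, so g5 = 1.
g5 = x3 OR g4 must be 1, so at least one of x3, g4 is 1.
Every assignment with g7 = 1 has x2 = 0; there are 28 such assignment(s).

0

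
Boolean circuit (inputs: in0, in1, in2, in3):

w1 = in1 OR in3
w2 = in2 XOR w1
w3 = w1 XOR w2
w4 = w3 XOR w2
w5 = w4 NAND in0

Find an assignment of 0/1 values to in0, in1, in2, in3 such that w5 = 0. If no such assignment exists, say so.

in0=1, in1=0, in2=1, in3=1

Check with in0=1, in1=0, in2=1, in3=1:
w1 = in1 OR in3 = 0 OR 1 = 1
w2 = in2 XOR w1 = 1 XOR 1 = 0
w3 = w1 XOR w2 = 1 XOR 0 = 1
w4 = w3 XOR w2 = 1 XOR 0 = 1
w5 = w4 NAND in0 = 1 NAND 1 = 0
So w5 = 0 as required.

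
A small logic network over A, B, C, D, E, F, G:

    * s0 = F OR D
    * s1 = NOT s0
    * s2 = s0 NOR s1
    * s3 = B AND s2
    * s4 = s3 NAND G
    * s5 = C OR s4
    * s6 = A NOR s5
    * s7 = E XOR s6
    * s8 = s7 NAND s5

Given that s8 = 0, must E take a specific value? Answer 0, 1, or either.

s8 = s7 NAND s5 must be 0, so both s7 = 1 and s5 = 1.
s7 = E XOR s6 must be 1, so E and s6 differ.
Every assignment with s8 = 0 has E = 1; there are 64 such assignment(s).

1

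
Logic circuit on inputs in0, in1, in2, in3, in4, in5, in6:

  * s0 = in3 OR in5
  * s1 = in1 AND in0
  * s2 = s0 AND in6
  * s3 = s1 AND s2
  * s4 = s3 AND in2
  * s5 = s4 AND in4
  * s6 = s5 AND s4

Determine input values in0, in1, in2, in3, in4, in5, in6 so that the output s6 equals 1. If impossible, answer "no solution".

in0=1, in1=1, in2=1, in3=0, in4=1, in5=1, in6=1

s6 = s5 AND s4 must be 1, so both s5 = 1 and s4 = 1.
s5 = s4 AND in4 must be 1, so both s4 = 1 and in4 = 1.
Check with in0=1, in1=1, in2=1, in3=0, in4=1, in5=1, in6=1:
s0 = in3 OR in5 = 0 OR 1 = 1
s1 = in1 AND in0 = 1 AND 1 = 1
s2 = s0 AND in6 = 1 AND 1 = 1
s3 = s1 AND s2 = 1 AND 1 = 1
s4 = s3 AND in2 = 1 AND 1 = 1
s5 = s4 AND in4 = 1 AND 1 = 1
s6 = s5 AND s4 = 1 AND 1 = 1
So s6 = 1 as required.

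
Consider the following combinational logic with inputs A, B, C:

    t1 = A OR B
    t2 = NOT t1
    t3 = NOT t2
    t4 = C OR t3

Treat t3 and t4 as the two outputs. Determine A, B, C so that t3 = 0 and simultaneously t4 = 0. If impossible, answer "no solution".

A=0 B=0 C=0

Check with A=0 B=0 C=0:
t1 = A OR B = 0 OR 0 = 0
t2 = NOT t1 = NOT 0 = 1
t3 = NOT t2 = NOT 1 = 0
t4 = C OR t3 = 0 OR 0 = 0
So t3 = 0 and t4 = 0.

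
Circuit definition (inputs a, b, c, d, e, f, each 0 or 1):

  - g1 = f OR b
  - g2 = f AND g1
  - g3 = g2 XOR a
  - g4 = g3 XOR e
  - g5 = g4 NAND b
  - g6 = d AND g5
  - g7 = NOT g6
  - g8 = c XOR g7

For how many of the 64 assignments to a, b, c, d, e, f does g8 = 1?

32

g8 = c XOR g7 must be 1, so c and g7 differ.
Enumerating the 64 input combinations, 32 give g8 = 1 and 32 give g8 = 0.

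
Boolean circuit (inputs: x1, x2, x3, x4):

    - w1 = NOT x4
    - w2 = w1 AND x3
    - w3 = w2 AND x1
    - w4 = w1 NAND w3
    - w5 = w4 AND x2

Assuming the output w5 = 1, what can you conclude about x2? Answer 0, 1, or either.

w5 = w4 AND x2 must be 1, so both w4 = 1 and x2 = 1.
w4 = w1 NAND w3 must be 1, so at least one of w1, w3 is 0.
Every assignment with w5 = 1 has x2 = 1; there are 7 such assignment(s).

1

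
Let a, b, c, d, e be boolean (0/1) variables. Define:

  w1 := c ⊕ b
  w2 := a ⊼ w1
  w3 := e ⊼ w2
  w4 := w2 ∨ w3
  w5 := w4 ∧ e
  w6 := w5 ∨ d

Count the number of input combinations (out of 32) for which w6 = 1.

w6 = w5 ∨ d must be 1, so at least one of w5, d is 1.
Enumerating the 32 input combinations, 24 give w6 = 1 and 8 give w6 = 0.

24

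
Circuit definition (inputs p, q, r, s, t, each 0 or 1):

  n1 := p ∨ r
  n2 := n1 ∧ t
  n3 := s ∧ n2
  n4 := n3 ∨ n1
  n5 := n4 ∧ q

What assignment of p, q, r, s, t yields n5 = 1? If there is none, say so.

Check with p=1 q=1 r=0 s=1 t=0:
n1 = p ∨ r = 1 ∨ 0 = 1
n2 = n1 ∧ t = 1 ∧ 0 = 0
n3 = s ∧ n2 = 1 ∧ 0 = 0
n4 = n3 ∨ n1 = 0 ∨ 1 = 1
n5 = n4 ∧ q = 1 ∧ 1 = 1
So n5 = 1 as required.

p=1 q=1 r=0 s=1 t=0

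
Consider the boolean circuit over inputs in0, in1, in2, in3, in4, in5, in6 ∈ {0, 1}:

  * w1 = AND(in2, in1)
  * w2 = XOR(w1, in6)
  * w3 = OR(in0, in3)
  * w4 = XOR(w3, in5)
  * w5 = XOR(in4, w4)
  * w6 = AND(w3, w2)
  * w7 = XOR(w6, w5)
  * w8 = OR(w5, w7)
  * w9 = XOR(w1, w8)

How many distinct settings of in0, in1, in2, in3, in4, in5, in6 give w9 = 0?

w9 = XOR(w1, w8) must be 0, so w1 and w8 are equal.
Enumerating the 128 input combinations, 52 give w9 = 0 and 76 give w9 = 1.

52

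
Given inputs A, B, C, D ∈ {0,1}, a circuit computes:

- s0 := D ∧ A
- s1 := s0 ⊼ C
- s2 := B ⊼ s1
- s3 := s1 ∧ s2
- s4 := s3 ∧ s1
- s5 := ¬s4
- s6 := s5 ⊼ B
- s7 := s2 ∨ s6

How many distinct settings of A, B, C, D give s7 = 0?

7

s7 = s2 ∨ s6 must be 0, so both s2 = 0 and s6 = 0.
s2 = B ⊼ s1 must be 0, so both B = 1 and s1 = 1.
Enumerating the 16 input combinations, 7 give s7 = 0 and 9 give s7 = 1.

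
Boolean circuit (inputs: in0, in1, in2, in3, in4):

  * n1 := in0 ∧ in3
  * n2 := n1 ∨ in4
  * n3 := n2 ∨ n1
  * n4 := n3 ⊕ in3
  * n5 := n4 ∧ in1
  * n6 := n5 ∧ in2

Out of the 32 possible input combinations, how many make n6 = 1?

3

n6 = n5 ∧ in2 must be 1, so both n5 = 1 and in2 = 1.
Satisfying assignments:
  in0=0, in1=1, in2=1, in3=0, in4=1
  in0=0, in1=1, in2=1, in3=1, in4=0
  in0=1, in1=1, in2=1, in3=0, in4=1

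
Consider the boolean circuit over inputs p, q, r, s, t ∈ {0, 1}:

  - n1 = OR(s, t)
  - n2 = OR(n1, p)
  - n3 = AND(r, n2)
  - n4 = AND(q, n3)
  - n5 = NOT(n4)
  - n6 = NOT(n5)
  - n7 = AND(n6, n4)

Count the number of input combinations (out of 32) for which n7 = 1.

n7 = AND(n6, n4) must be 1, so both n6 = 1 and n4 = 1.
n6 = NOT(n5) must be 1, so n5 = 0.
n4 = AND(q, n3) must be 1, so both q = 1 and n3 = 1.
Enumerating the 32 input combinations, 7 give n7 = 1 and 25 give n7 = 0.

7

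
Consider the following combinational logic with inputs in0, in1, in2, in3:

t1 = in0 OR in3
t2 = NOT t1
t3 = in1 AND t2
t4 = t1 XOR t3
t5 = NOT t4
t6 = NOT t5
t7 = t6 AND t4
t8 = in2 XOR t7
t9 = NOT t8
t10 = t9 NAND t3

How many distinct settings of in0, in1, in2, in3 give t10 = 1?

t10 = t9 NAND t3 must be 1, so at least one of t9, t3 is 0.
Enumerating the 16 input combinations, 15 give t10 = 1 and 1 give t10 = 0.

15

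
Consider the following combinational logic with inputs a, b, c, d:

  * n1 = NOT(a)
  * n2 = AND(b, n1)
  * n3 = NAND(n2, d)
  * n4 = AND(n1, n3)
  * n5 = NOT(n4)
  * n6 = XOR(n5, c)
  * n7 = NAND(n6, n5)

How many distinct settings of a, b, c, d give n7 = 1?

n7 = NAND(n6, n5) must be 1, so at least one of n6, n5 is 0.
Enumerating the 16 input combinations, 11 give n7 = 1 and 5 give n7 = 0.

11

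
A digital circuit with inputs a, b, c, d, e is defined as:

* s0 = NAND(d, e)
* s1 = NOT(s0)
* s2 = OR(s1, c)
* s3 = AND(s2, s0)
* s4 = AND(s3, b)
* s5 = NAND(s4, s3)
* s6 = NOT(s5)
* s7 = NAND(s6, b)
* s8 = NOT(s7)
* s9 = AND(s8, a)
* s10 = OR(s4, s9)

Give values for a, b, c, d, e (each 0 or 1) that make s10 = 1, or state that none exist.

a=1, b=1, c=1, d=1, e=0

s10 = OR(s4, s9) must be 1, so at least one of s4, s9 is 1.
Check with a=1, b=1, c=1, d=1, e=0:
s0 = NAND(d, e) = NAND(1, 0) = 1
s1 = NOT(s0) = NOT 1 = 0
s2 = OR(s1, c) = OR(0, 1) = 1
s3 = AND(s2, s0) = AND(1, 1) = 1
s4 = AND(s3, b) = AND(1, 1) = 1
s5 = NAND(s4, s3) = NAND(1, 1) = 0
s6 = NOT(s5) = NOT 0 = 1
s7 = NAND(s6, b) = NAND(1, 1) = 0
s8 = NOT(s7) = NOT 0 = 1
s9 = AND(s8, a) = AND(1, 1) = 1
s10 = OR(s4, s9) = OR(1, 1) = 1
So s10 = 1 as required.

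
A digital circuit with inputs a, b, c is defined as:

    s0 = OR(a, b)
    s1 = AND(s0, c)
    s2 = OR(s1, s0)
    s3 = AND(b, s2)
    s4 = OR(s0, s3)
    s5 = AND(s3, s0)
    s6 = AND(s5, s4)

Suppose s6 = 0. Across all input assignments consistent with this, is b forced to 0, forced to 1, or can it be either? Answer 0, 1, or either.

s6 = AND(s5, s4) must be 0, so at least one of s5, s4 is 0.
Every assignment with s6 = 0 has b = 0; there are 4 such assignment(s).
  a=0, b=0, c=0
  a=0, b=0, c=1
  a=1, b=0, c=0
  a=1, b=0, c=1

0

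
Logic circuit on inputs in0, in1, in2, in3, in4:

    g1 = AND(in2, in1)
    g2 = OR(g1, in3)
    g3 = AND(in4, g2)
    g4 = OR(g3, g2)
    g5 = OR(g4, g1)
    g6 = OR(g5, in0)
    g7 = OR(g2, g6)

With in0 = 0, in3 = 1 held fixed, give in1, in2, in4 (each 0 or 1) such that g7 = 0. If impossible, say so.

With in0 = 0, in3 = 1 fixed, none of the 8 settings of in1, in2, in4 give g7 = 0.
For example, with in1=0, in2=1, in4=0:
g1 = AND(in2, in1) = AND(1, 0) = 0
g2 = OR(g1, in3) = OR(0, 1) = 1
g3 = AND(in4, g2) = AND(0, 1) = 0
g4 = OR(g3, g2) = OR(0, 1) = 1
g5 = OR(g4, g1) = OR(1, 0) = 1
g6 = OR(g5, in0) = OR(1, 0) = 1
g7 = OR(g2, g6) = OR(1, 1) = 1
giving g7 = 1 ≠ 0.

no solution exists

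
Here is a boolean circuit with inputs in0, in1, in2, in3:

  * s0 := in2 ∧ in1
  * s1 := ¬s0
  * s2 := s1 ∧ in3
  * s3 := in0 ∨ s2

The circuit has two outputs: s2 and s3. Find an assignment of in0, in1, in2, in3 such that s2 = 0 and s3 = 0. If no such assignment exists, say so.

in0=0, in1=1, in2=1, in3=0

Check with in0=0, in1=1, in2=1, in3=0:
s0 = in2 ∧ in1 = 1 ∧ 1 = 1
s1 = ¬s0 = ¬1 = 0
s2 = s1 ∧ in3 = 0 ∧ 0 = 0
s3 = in0 ∨ s2 = 0 ∨ 0 = 0
So s2 = 0 and s3 = 0.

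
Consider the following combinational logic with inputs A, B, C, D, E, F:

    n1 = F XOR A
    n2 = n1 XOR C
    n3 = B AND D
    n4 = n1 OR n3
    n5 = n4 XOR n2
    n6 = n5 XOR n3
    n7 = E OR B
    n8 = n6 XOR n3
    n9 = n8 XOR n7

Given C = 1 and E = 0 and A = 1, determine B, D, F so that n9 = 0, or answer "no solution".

B=1, D=0, F=0

n9 = n8 XOR n7 must be 0, so n8 and n7 are equal.
Check with C = 1 and E = 0 and A = 1 and B=1, D=0, F=0:
n1 = F XOR A = 0 XOR 1 = 1
n2 = n1 XOR C = 1 XOR 1 = 0
n3 = B AND D = 1 AND 0 = 0
n4 = n1 OR n3 = 1 OR 0 = 1
n5 = n4 XOR n2 = 1 XOR 0 = 1
n6 = n5 XOR n3 = 1 XOR 0 = 1
n7 = E OR B = 0 OR 1 = 1
n8 = n6 XOR n3 = 1 XOR 0 = 1
n9 = n8 XOR n7 = 1 XOR 1 = 0
So n9 = 0.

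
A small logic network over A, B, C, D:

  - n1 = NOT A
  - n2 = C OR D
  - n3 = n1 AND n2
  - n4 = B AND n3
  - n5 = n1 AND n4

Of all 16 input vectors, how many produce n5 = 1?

n5 = n1 AND n4 must be 1, so both n1 = 1 and n4 = 1.
n1 = NOT A must be 1, so A = 0.
n4 = B AND n3 must be 1, so both B = 1 and n3 = 1.
Satisfying assignments:
  A=0, B=1, C=0, D=1
  A=0, B=1, C=1, D=0
  A=0, B=1, C=1, D=1

3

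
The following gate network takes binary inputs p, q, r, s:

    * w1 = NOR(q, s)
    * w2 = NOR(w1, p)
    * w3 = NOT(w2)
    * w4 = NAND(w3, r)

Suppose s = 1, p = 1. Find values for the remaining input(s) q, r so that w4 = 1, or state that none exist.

w4 = NAND(w3, r) must be 1, so at least one of w3, r is 0.
Check with s = 1, p = 1 and q=0, r=0:
w1 = NOR(q, s) = NOR(0, 1) = 0
w2 = NOR(w1, p) = NOR(0, 1) = 0
w3 = NOT(w2) = NOT 0 = 1
w4 = NAND(w3, r) = NAND(1, 0) = 1
So w4 = 1.

q=0 r=0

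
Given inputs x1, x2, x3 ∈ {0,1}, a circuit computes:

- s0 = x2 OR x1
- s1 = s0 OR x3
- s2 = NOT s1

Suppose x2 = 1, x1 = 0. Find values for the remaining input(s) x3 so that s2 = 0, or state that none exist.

s2 = NOT s1 must be 0, so s1 = 1.
Check with x2 = 1, x1 = 0 and x3=0:
s0 = x2 OR x1 = 1 OR 0 = 1
s1 = s0 OR x3 = 1 OR 0 = 1
s2 = NOT s1 = NOT 1 = 0
So s2 = 0.

x3=0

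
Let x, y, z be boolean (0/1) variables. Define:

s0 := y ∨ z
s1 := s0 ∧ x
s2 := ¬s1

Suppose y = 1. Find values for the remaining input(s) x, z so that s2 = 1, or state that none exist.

s2 = ¬s1 must be 1, so s1 = 0.
Check with y = 1 and x=0, z=0:
s0 = y ∨ z = 1 ∨ 0 = 1
s1 = s0 ∧ x = 1 ∧ 0 = 0
s2 = ¬s1 = ¬0 = 1
So s2 = 1.

x=0 z=0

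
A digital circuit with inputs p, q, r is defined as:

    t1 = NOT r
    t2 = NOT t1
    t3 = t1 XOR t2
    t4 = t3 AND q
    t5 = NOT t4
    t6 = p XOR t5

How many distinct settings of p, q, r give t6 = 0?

t6 = p XOR t5 must be 0, so p and t5 are equal.
Enumerating the 8 input combinations, 4 give t6 = 0 and 4 give t6 = 1.

4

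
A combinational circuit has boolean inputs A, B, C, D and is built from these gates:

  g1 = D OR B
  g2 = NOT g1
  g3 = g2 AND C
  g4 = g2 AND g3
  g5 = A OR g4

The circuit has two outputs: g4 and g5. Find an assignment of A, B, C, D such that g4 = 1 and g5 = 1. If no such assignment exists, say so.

Check with A=1 B=0 C=1 D=0:
g1 = D OR B = 0 OR 0 = 0
g2 = NOT g1 = NOT 0 = 1
g3 = g2 AND C = 1 AND 1 = 1
g4 = g2 AND g3 = 1 AND 1 = 1
g5 = A OR g4 = 1 OR 1 = 1
So g4 = 1 and g5 = 1.

A=1 B=0 C=1 D=0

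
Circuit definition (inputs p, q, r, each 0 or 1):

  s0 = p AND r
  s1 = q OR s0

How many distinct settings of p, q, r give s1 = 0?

3

s1 = q OR s0 must be 0, so both q = 0 and s0 = 0.
Satisfying assignments:
  p=0, q=0, r=0
  p=0, q=0, r=1
  p=1, q=0, r=0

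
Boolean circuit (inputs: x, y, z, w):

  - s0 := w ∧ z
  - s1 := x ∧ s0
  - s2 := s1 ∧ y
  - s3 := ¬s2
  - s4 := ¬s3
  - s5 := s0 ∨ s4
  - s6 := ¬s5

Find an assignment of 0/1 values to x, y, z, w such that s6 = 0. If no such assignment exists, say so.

x=0 y=0 z=1 w=1

s6 = ¬s5 must be 0, so s5 = 1.
s5 = s0 ∨ s4 must be 1, so at least one of s0, s4 is 1.
Check with x=0 y=0 z=1 w=1:
s0 = w ∧ z = 1 ∧ 1 = 1
s1 = x ∧ s0 = 0 ∧ 1 = 0
s2 = s1 ∧ y = 0 ∧ 0 = 0
s3 = ¬s2 = ¬0 = 1
s4 = ¬s3 = ¬1 = 0
s5 = s0 ∨ s4 = 1 ∨ 0 = 1
s6 = ¬s5 = ¬1 = 0
So s6 = 0 as required.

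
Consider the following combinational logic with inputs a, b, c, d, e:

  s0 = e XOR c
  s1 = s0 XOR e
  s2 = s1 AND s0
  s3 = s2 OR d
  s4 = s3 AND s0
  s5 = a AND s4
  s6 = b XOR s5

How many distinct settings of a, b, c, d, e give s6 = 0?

16

s6 = b XOR s5 must be 0, so b and s5 are equal.
Enumerating the 32 input combinations, 16 give s6 = 0 and 16 give s6 = 1.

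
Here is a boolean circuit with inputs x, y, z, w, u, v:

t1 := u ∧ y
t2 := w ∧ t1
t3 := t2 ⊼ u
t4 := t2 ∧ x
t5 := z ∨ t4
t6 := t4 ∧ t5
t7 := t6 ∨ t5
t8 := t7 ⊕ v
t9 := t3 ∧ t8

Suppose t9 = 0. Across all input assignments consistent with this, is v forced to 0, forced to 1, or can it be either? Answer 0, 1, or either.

Both values of v occur among assignments with t9 = 0:
  v=0: x=0, y=0, z=0, w=0, u=0, v=0
  v=1: x=0, y=0, z=1, w=0, u=0, v=1

either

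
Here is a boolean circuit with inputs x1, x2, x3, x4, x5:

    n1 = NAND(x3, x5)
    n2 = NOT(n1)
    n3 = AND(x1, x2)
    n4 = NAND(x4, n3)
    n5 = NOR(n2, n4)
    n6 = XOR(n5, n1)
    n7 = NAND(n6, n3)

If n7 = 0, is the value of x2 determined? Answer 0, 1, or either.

1

n7 = NAND(n6, n3) must be 0, so both n6 = 1 and n3 = 1.
Every assignment with n7 = 0 has x2 = 1; there are 3 such assignment(s).
  x1=1, x2=1, x3=0, x4=0, x5=0
  x1=1, x2=1, x3=0, x4=0, x5=1
  x1=1, x2=1, x3=1, x4=0, x5=0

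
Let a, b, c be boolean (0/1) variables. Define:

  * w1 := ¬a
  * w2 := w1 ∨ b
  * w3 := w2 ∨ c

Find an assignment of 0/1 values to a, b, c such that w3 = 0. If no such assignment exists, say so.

Check with a=1, b=0, c=0:
w1 = ¬a = ¬1 = 0
w2 = w1 ∨ b = 0 ∨ 0 = 0
w3 = w2 ∨ c = 0 ∨ 0 = 0
So w3 = 0 as required.

a=1, b=0, c=0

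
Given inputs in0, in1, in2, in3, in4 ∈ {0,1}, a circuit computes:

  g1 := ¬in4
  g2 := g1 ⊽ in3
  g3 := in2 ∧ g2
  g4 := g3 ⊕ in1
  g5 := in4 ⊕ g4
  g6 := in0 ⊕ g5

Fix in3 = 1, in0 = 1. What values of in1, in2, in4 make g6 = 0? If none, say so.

in1=0, in2=1, in4=1

g6 = in0 ⊕ g5 must be 0, so in0 and g5 are equal.
Check with in3 = 1, in0 = 1 and in1=0, in2=1, in4=1:
g1 = ¬in4 = ¬1 = 0
g2 = g1 ⊽ in3 = 0 ⊽ 1 = 0
g3 = in2 ∧ g2 = 1 ∧ 0 = 0
g4 = g3 ⊕ in1 = 0 ⊕ 0 = 0
g5 = in4 ⊕ g4 = 1 ⊕ 0 = 1
g6 = in0 ⊕ g5 = 1 ⊕ 1 = 0
So g6 = 0.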